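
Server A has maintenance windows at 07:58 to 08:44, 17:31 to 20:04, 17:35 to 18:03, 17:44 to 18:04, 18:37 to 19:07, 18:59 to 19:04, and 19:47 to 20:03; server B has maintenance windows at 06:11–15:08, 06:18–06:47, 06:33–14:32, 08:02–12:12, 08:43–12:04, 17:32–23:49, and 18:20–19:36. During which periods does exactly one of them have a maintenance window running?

First set merges to 07:58–08:44, 17:31–20:04.
Second set merges to 06:11–15:08, 17:32–23:49.
Only in the first: 17:31–17:32.
Only in the second: 06:11–07:58, 08:44–15:08, 20:04–23:49.
Together these are the periods covered by exactly one.

06:11–07:58, 08:44–15:08, 17:31–17:32, 20:04–23:49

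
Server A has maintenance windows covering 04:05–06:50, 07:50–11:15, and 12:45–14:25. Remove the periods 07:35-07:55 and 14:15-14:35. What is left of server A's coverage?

04:05–06:50, 07:55–11:15, 12:45–14:15

04:05–06:50 is untouched.
07:50–11:15 with B removed leaves 07:55–11:15.
12:45–14:25 with B removed leaves 12:45–14:15.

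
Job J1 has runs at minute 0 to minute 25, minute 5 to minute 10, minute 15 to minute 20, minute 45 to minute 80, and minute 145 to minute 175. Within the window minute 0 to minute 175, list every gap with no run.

minute 25 to minute 45, minute 80 to minute 145

The merged coverage is minute 0 to minute 25, minute 45 to minute 80, minute 145 to minute 175.
Complement within minute 0 to minute 175: minute 25 to minute 45, minute 80 to minute 145.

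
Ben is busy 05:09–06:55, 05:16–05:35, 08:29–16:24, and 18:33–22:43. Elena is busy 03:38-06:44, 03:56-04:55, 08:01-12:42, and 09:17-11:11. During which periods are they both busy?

05:09–06:44, 08:29–12:42

A, merged: 05:09–06:55, 08:29–16:24, 18:33–22:43.
B, merged: 03:38–06:44, 08:01–12:42.
05:09–06:55 overlaps B on 05:09–06:44.
08:29–16:24 overlaps B on 08:29–12:42.
18:33–22:43 falls entirely outside B.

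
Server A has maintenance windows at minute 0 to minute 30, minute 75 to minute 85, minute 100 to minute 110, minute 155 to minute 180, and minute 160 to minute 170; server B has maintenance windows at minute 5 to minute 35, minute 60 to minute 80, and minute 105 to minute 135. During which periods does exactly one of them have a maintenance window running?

minute 0 to minute 5, minute 30 to minute 35, minute 60 to minute 75, minute 80 to minute 85, minute 100 to minute 105, minute 110 to minute 135, minute 155 to minute 180

First set merges to minute 0 to minute 30, minute 75 to minute 85, minute 100 to minute 110, minute 155 to minute 180.
Only in the first: minute 0 to minute 5, minute 80 to minute 85, minute 100 to minute 105, minute 155 to minute 180.
Only in the second: minute 30 to minute 35, minute 60 to minute 75, minute 110 to minute 135.
Together these are the periods covered by exactly one.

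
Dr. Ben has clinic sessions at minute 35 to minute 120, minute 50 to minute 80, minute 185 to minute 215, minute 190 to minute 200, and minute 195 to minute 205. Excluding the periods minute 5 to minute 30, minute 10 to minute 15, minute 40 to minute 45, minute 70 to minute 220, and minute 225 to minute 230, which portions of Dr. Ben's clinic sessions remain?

minute 35 to minute 40, minute 45 to minute 70

A, merged: minute 35 to minute 120, minute 185 to minute 215.
B, merged: minute 5 to minute 30, minute 40 to minute 45, minute 70 to minute 220, minute 225 to minute 230.
minute 35 to minute 120 \ B = minute 35 to minute 40, minute 45 to minute 70.
minute 185 to minute 215: entirely removed.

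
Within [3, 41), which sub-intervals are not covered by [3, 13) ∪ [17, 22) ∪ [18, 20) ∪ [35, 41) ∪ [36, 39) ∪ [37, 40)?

The merged coverage is [3, 13), [17, 22), [35, 41).
Complement within [3, 41): [13, 17), [22, 35).

[13, 17) ∪ [22, 35)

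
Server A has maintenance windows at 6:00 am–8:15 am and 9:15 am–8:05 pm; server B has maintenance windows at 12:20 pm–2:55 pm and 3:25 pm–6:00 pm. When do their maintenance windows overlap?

12:20 pm-2:55 pm, 3:25 pm-6:00 pm

6:00 am-8:15 am meets no B interval.
9:15 am-8:05 pm ∩ B → 12:20 pm-2:55 pm, 3:25 pm-6:00 pm.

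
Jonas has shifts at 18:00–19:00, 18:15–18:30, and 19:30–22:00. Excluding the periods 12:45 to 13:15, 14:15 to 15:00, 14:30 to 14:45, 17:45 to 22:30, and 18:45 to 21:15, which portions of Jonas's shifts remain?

First set merges to 18:00-19:00, 19:30-22:00.
Second set merges to 12:45-13:15, 14:15-15:00, 17:45-22:30.
18:00-19:00 lies entirely inside B → drops out.
19:30-22:00 lies entirely inside B → drops out.

none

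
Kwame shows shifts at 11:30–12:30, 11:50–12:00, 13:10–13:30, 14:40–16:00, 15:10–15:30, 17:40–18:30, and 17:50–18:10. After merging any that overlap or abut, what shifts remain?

11:30–12:30, 13:10–13:30, 14:40–16:00, 17:40–18:30

11:50–12:00 overlaps/touches 11:30–12:30 → extend to 11:30–12:30.
13:10–13:30 is disjoint → start new block.
14:40–16:00 is disjoint → start new block.
15:10–15:30 overlaps/touches 14:40–16:00 → extend to 14:40–16:00.
17:40–18:30 is disjoint → start new block.
17:50–18:10 overlaps/touches 17:40–18:30 → extend to 17:40–18:30.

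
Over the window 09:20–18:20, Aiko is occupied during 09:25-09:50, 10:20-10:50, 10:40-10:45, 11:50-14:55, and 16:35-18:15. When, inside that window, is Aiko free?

Covered (merged): 09:25-09:50, 10:20-10:50, 11:50-14:55, 16:35-18:15.
Complement within 09:20-18:20: 09:20-09:25, 09:50-10:20, 10:50-11:50, 14:55-16:35, 18:15-18:20.

09:20-09:25, 09:50-10:20, 10:50-11:50, 14:55-16:35, 18:15-18:20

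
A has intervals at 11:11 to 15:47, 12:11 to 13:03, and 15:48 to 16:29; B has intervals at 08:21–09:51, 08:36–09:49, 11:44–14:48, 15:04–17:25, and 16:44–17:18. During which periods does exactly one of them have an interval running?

A, merged: 11:11–15:47, 15:48–16:29.
B, merged: 08:21–09:51, 11:44–14:48, 15:04–17:25.
Only in the first: 11:11–11:44, 14:48–15:04.
Only in the second: 08:21–09:51, 15:47–15:48, 16:29–17:25.
Together these are the periods covered by exactly one.

08:21–09:51, 11:11–11:44, 14:48–15:04, 15:47–15:48, 16:29–17:25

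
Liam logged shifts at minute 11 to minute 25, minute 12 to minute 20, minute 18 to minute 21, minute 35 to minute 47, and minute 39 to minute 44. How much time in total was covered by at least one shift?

26 minutes

Merged: minute 11 to minute 25, minute 35 to minute 47.
Lengths: 14 minutes + 12 minutes = 26 minutes.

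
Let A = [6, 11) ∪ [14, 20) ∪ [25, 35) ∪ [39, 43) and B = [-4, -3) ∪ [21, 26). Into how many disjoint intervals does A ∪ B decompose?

5

A ∪ B = [-4, -3), [6, 11), [14, 20), [21, 35), [39, 43).
That is 5 disjoint pieces.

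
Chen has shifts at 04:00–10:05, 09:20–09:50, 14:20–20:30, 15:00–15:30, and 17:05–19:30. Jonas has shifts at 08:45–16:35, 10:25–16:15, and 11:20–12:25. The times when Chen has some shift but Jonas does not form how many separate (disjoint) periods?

2

A, merged: 04:00–10:05, 14:20–20:30.
B, merged: 08:45–16:35.
A \ B = 04:00–08:45, 16:35–20:30.
That is 2 disjoint pieces.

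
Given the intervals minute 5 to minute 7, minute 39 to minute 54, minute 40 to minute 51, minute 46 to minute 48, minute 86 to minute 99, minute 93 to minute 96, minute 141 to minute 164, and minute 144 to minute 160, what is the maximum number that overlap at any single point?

3

Sweep endpoints in order; track running count of active intervals.
Peak of 3 reached at minute 46.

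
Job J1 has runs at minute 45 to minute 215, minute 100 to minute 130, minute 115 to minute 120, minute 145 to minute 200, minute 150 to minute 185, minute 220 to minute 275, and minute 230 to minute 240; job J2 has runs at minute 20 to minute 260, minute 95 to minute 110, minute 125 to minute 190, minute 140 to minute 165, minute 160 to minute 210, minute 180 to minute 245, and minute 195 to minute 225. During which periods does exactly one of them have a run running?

A, merged: minute 45 to minute 215, minute 220 to minute 275.
B, merged: minute 20 to minute 260.
A \ B = minute 260 to minute 275.
B \ A = minute 20 to minute 45, minute 215 to minute 220.
Union of the two gives the symmetric difference.

minute 20 to minute 45, minute 215 to minute 220, minute 260 to minute 275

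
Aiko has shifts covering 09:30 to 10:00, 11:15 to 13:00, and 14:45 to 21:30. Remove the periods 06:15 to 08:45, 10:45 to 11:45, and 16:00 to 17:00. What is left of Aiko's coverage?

09:30–10:00, 11:45–13:00, 14:45–16:00, 17:00–21:30

09:30–10:00: nothing removed.
11:15–13:00 \ B = 11:45–13:00.
14:45–21:30 \ B = 14:45–16:00, 17:00–21:30.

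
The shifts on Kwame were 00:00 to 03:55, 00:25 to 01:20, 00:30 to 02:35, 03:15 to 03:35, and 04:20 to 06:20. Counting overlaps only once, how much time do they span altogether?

5 h 55 min

Merged: 00:00–03:55, 04:20–06:20.
Lengths: 3 h 55 min + 2 h = 5 h 55 min.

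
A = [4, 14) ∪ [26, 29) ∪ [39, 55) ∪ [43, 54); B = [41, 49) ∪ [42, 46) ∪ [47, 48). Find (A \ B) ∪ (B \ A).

[4, 14) ∪ [26, 29) ∪ [39, 41) ∪ [49, 55)

A, merged: [4, 14), [26, 29), [39, 55).
B, merged: [41, 49).
Only in the first: [4, 14), [26, 29), [39, 41), [49, 55).
Only in the second: none.
Together these are the periods covered by exactly one.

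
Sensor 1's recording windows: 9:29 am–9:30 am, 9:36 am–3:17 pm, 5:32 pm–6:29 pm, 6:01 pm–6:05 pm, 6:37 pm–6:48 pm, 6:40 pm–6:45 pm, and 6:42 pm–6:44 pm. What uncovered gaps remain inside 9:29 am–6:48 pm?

The merged coverage is 9:29 am-9:30 am, 9:36 am-3:17 pm, 5:32 pm-6:29 pm, 6:37 pm-6:48 pm.
Gaps within 9:29 am-6:48 pm: 9:30 am-9:36 am, 3:17 pm-5:32 pm, 6:29 pm-6:37 pm.

9:30 am-9:36 am, 3:17 pm-5:32 pm, 6:29 pm-6:37 pm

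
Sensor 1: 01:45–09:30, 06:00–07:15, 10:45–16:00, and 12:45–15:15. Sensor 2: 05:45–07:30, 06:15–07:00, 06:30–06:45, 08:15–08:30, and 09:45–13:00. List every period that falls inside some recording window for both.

A, merged: 01:45–09:30, 10:45–16:00.
B, merged: 05:45–07:30, 08:15–08:30, 09:45–13:00.
01:45–09:30 overlaps B on 05:45–07:30, 08:15–08:30.
10:45–16:00 overlaps B on 10:45–13:00.

05:45–07:30, 08:15–08:30, 10:45–13:00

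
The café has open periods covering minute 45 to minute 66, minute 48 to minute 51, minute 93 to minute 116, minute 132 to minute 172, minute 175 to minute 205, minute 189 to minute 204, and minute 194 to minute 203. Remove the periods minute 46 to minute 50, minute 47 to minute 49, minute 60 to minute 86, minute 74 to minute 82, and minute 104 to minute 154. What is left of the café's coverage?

Merge the first list: minute 45 to minute 66, minute 93 to minute 116, minute 132 to minute 172, minute 175 to minute 205.
Merge the second list: minute 46 to minute 50, minute 60 to minute 86, minute 104 to minute 154.
minute 45 to minute 66 minus B → minute 45 to minute 46, minute 50 to minute 60.
minute 93 to minute 116 minus B → minute 93 to minute 104.
minute 132 to minute 172 minus B → minute 154 to minute 172.
minute 175 to minute 205: no B overlap → unchanged.

minute 45 to minute 46, minute 50 to minute 60, minute 93 to minute 104, minute 154 to minute 172, minute 175 to minute 205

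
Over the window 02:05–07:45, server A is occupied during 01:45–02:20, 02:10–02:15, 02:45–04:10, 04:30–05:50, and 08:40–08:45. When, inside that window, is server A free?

After merging, the occupied span is 01:45-02:20, 02:45-04:10, 04:30-05:50, 08:40-08:45.
Uncovered inside 02:05-07:45: 02:20-02:45, 04:10-04:30, 05:50-07:45.

02:20-02:45, 04:10-04:30, 05:50-07:45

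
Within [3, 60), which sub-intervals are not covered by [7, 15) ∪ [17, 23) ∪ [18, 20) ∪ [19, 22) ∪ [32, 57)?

[3, 7) ∪ [15, 17) ∪ [23, 32) ∪ [57, 60)

Covered (merged): [7, 15), [17, 23), [32, 57).
Gaps within [3, 60): [3, 7), [15, 17), [23, 32), [57, 60).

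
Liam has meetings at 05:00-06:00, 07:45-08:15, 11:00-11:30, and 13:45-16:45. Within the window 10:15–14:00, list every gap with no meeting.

10:15–11:00, 11:30–13:45

The merged coverage is 05:00–06:00, 07:45–08:15, 11:00–11:30, 13:45–16:45.
Complement within 10:15–14:00: 10:15–11:00, 11:30–13:45.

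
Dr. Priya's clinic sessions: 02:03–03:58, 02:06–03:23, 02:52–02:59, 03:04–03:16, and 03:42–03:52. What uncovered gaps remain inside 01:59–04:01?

01:59-02:03, 03:58-04:01

Covered (merged): 02:03-03:58.
Gaps within 01:59-04:01: 01:59-02:03, 03:58-04:01.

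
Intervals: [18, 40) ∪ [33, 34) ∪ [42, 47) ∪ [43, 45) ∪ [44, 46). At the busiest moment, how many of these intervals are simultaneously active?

Walk the sorted start/end points keeping a running depth.
The depth first hits 3 at 44.

3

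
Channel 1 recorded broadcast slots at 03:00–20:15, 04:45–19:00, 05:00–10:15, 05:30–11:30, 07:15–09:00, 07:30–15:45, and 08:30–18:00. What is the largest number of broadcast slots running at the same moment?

Walk the sorted start/end points keeping a running depth.
The depth first hits 7 at 08:30.

7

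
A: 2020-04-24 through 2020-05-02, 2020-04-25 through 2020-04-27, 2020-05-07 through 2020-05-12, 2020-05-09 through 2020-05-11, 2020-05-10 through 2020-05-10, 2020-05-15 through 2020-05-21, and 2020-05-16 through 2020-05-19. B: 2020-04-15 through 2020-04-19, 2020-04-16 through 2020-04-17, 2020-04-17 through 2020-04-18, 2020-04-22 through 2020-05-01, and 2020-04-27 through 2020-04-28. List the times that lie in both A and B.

2020-04-24 through 2020-05-01

Merge the first list: 2020-04-24 through 2020-05-02, 2020-05-07 through 2020-05-12, 2020-05-15 through 2020-05-21.
Merge the second list: 2020-04-15 through 2020-04-19, 2020-04-22 through 2020-05-01.
2020-04-24 through 2020-05-02 overlaps B on 2020-04-24 through 2020-05-01.
2020-05-07 through 2020-05-12 falls entirely outside B.
2020-05-15 through 2020-05-21 falls entirely outside B.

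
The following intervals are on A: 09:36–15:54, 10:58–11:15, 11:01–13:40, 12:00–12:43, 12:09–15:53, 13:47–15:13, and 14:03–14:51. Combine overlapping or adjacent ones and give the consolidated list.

10:58–11:15 overlaps/touches 09:36–15:54 → extend to 09:36–15:54.
11:01–13:40 overlaps/touches 09:36–15:54 → extend to 09:36–15:54.
12:00–12:43 overlaps/touches 09:36–15:54 → extend to 09:36–15:54.
12:09–15:53 overlaps/touches 09:36–15:54 → extend to 09:36–15:54.
13:47–15:13 overlaps/touches 09:36–15:54 → extend to 09:36–15:54.
14:03–14:51 overlaps/touches 09:36–15:54 → extend to 09:36–15:54.

09:36–15:54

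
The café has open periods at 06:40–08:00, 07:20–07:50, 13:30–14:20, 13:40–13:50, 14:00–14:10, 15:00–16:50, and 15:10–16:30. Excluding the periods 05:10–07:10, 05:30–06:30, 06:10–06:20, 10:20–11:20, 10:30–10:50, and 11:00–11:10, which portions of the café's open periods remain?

First set merges to 06:40–08:00, 13:30–14:20, 15:00–16:50.
Second set merges to 05:10–07:10, 10:20–11:20.
06:40–08:00 minus B → 07:10–08:00.
13:30–14:20: no B overlap → unchanged.
15:00–16:50: no B overlap → unchanged.

07:10–08:00, 13:30–14:20, 15:00–16:50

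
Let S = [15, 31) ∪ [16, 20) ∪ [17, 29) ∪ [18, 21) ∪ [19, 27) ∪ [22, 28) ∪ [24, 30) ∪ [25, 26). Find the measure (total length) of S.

Merged: [15, 31).
Length: 16.

16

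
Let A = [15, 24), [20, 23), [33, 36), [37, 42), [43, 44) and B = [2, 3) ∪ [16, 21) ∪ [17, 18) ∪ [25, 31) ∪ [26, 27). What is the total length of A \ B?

First set merges to [15, 24), [33, 36), [37, 42), [43, 44).
Second set merges to [2, 3), [16, 21), [25, 31).
A \ B = [15, 16), [21, 24), [33, 36), [37, 42), [43, 44).
Total: 1 + 3 + 3 + 5 + 1 = 13.

13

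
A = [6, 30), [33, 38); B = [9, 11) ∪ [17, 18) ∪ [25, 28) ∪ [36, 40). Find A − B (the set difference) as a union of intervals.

[6, 9) ∪ [11, 17) ∪ [18, 25) ∪ [28, 30) ∪ [33, 36)

[6, 30) minus B → [6, 9), [11, 17), [18, 25), [28, 30).
[33, 38) minus B → [33, 36).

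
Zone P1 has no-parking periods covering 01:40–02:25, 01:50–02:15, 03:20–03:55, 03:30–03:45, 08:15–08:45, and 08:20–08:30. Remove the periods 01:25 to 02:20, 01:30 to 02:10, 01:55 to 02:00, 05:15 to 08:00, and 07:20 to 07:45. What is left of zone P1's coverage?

First set merges to 01:40–02:25, 03:20–03:55, 08:15–08:45.
Second set merges to 01:25–02:20, 05:15–08:00.
01:40–02:25 minus B → 02:20–02:25.
03:20–03:55: no B overlap → unchanged.
08:15–08:45: no B overlap → unchanged.

02:20–02:25, 03:20–03:55, 08:15–08:45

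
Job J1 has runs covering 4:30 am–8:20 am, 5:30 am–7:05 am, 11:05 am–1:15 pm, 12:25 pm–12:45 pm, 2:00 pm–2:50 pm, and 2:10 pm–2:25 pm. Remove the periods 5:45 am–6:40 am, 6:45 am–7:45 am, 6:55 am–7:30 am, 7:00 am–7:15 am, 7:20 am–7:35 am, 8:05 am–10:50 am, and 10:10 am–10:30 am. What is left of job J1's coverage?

4:30 am–5:45 am, 6:40 am–6:45 am, 7:45 am–8:05 am, 11:05 am–1:15 pm, 2:00 pm–2:50 pm

First set merges to 4:30 am–8:20 am, 11:05 am–1:15 pm, 2:00 pm–2:50 pm.
Second set merges to 5:45 am–6:40 am, 6:45 am–7:45 am, 8:05 am–10:50 am.
4:30 am–8:20 am with B removed leaves 4:30 am–5:45 am, 6:40 am–6:45 am, 7:45 am–8:05 am.
11:05 am–1:15 pm is untouched.
2:00 pm–2:50 pm is untouched.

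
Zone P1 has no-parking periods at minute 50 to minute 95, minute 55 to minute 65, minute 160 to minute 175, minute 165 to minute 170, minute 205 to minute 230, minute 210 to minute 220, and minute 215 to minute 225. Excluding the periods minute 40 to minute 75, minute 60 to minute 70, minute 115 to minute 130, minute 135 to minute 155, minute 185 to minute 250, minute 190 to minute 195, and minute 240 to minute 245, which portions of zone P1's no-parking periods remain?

First set merges to minute 50 to minute 95, minute 160 to minute 175, minute 205 to minute 230.
Second set merges to minute 40 to minute 75, minute 115 to minute 130, minute 135 to minute 155, minute 185 to minute 250.
minute 50 to minute 95 \ B = minute 75 to minute 95.
minute 160 to minute 175: nothing removed.
minute 205 to minute 230: entirely removed.

minute 75 to minute 95, minute 160 to minute 175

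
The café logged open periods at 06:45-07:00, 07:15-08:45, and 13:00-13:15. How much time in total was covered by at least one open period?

Merged: 06:45–07:00, 07:15–08:45, 13:00–13:15.
Lengths: 15 min + 1 h 30 min + 15 min = 2 h.

2 h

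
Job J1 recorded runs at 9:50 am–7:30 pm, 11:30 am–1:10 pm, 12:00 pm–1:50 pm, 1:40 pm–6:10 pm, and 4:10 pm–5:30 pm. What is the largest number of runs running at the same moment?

Sweep endpoints in order; track running count of active intervals.
Peak of 3 reached at 12:00 pm.

3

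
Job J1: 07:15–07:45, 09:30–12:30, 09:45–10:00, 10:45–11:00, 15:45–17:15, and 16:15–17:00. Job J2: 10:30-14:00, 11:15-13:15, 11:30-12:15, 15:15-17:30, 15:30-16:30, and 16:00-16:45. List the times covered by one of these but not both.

07:15-07:45, 09:30-10:30, 12:30-14:00, 15:15-15:45, 17:15-17:30

First set merges to 07:15-07:45, 09:30-12:30, 15:45-17:15.
Second set merges to 10:30-14:00, 15:15-17:30.
A but not B: 07:15-07:45, 09:30-10:30.
B but not A: 12:30-14:00, 15:15-15:45, 17:15-17:30.
Combining gives A △ B.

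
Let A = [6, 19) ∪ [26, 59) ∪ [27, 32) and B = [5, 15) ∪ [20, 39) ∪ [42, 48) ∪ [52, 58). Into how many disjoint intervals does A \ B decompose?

4

First set merges to [6, 19), [26, 59).
A \ B = [15, 19), [39, 42), [48, 52), [58, 59).
That is 4 disjoint pieces.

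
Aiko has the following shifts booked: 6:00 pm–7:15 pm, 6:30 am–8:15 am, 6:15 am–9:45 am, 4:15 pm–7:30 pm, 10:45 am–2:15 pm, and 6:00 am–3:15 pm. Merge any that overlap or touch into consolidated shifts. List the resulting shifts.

6:00 am–3:15 pm, 4:15 pm–7:30 pm

Sort by start: 6:00 am–3:15 pm, 6:15 am–9:45 am, 6:30 am–8:15 am, 10:45 am–2:15 pm, 4:15 pm–7:30 pm, 6:00 pm–7:15 pm.
6:15 am–9:45 am overlaps/touches 6:00 am–3:15 pm → extend to 6:00 am–3:15 pm.
6:30 am–8:15 am overlaps/touches 6:00 am–3:15 pm → extend to 6:00 am–3:15 pm.
10:45 am–2:15 pm overlaps/touches 6:00 am–3:15 pm → extend to 6:00 am–3:15 pm.
4:15 pm–7:30 pm is disjoint → start new block.
6:00 pm–7:15 pm overlaps/touches 4:15 pm–7:30 pm → extend to 4:15 pm–7:30 pm.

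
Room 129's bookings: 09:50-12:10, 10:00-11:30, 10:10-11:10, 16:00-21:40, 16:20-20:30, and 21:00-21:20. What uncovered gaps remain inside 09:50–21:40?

After merging, the occupied span is 09:50–12:10, 16:00–21:40.
Gaps within 09:50–21:40: 12:10–16:00.

12:10–16:00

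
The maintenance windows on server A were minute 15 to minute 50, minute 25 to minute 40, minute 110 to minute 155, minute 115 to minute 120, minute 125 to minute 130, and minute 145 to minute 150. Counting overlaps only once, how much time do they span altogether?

Merged: minute 15 to minute 50, minute 110 to minute 155.
Lengths: 35 minutes + 45 minutes = 80 minutes.

80 minutes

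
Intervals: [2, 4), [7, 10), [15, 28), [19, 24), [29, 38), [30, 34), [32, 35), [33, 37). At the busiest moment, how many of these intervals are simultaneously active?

At 33, 4 of the intervals are simultaneously active.
No point has more.

4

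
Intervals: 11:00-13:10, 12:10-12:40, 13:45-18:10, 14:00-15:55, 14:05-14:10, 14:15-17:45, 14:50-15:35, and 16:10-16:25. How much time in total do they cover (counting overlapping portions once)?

6 h 35 min

Merged: 11:00–13:10, 13:45–18:10.
Lengths: 2 h 10 min + 4 h 25 min = 6 h 35 min.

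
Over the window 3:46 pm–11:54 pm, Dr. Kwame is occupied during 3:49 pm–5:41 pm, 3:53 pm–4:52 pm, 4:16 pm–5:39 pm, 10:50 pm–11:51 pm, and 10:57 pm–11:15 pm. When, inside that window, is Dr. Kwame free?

3:46 pm–3:49 pm, 5:41 pm–10:50 pm, 11:51 pm–11:54 pm

After merging, the occupied span is 3:49 pm–5:41 pm, 10:50 pm–11:51 pm.
Uncovered inside 3:46 pm–11:54 pm: 3:46 pm–3:49 pm, 5:41 pm–10:50 pm, 11:51 pm–11:54 pm.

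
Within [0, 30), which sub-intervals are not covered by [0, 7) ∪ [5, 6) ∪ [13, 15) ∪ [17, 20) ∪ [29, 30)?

[7, 13) ∪ [15, 17) ∪ [20, 29)

Covered (merged): [0, 7), [13, 15), [17, 20), [29, 30).
Uncovered inside [0, 30): [7, 13), [15, 17), [20, 29).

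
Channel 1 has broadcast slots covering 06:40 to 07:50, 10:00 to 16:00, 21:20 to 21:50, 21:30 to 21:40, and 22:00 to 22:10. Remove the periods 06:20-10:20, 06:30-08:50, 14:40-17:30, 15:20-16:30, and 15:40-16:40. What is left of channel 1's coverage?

Merge the first list: 06:40-07:50, 10:00-16:00, 21:20-21:50, 22:00-22:10.
Merge the second list: 06:20-10:20, 14:40-17:30.
06:40-07:50 lies entirely inside B → drops out.
10:00-16:00 with B removed leaves 10:20-14:40.
21:20-21:50 is untouched.
22:00-22:10 is untouched.

10:20-14:40, 21:20-21:50, 22:00-22:10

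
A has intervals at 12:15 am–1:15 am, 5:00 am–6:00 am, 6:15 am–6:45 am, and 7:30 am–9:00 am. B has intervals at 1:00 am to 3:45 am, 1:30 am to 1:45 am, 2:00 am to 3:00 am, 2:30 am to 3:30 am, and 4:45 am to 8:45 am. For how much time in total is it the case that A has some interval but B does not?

1 h

B, merged: 1:00 am-3:45 am, 4:45 am-8:45 am.
A \ B = 12:15 am-1:00 am, 8:45 am-9:00 am.
Total: 45 min + 15 min = 1 h.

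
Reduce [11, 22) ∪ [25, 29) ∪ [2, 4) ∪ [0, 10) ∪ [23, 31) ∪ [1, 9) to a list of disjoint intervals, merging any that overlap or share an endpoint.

Sort by start: [0, 10), [1, 9), [2, 4), [11, 22), [23, 31), [25, 29).
[1, 9) overlaps/touches [0, 10) → extend to [0, 10).
[2, 4) overlaps/touches [0, 10) → extend to [0, 10).
[11, 22) is disjoint → start new block.
[23, 31) is disjoint → start new block.
[25, 29) overlaps/touches [23, 31) → extend to [23, 31).

[0, 10) ∪ [11, 22) ∪ [23, 31)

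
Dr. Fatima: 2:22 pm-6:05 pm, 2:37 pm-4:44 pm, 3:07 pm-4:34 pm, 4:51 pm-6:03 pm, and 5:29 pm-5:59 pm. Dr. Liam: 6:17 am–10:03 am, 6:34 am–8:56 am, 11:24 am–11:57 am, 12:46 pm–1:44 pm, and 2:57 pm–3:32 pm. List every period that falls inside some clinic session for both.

A, merged: 2:22 pm-6:05 pm.
B, merged: 6:17 am-10:03 am, 11:24 am-11:57 am, 12:46 pm-1:44 pm, 2:57 pm-3:32 pm.
2:22 pm-6:05 pm overlaps B on 2:57 pm-3:32 pm.

2:57 pm-3:32 pm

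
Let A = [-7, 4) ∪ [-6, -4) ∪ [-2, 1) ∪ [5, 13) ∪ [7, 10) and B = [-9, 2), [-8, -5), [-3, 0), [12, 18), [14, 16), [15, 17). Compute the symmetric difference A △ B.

[-9, -7) ∪ [2, 4) ∪ [5, 12) ∪ [13, 18)

Merge the first list: [-7, 4), [5, 13).
Merge the second list: [-9, 2), [12, 18).
A but not B: [2, 4), [5, 12).
B but not A: [-9, -7), [13, 18).
Combining gives A △ B.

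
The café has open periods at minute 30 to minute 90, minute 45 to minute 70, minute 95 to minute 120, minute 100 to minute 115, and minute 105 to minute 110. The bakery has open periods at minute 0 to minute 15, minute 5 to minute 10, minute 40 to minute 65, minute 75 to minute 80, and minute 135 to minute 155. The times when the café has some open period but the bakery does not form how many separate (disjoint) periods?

4

A, merged: minute 30 to minute 90, minute 95 to minute 120.
B, merged: minute 0 to minute 15, minute 40 to minute 65, minute 75 to minute 80, minute 135 to minute 155.
A \ B = minute 30 to minute 40, minute 65 to minute 75, minute 80 to minute 90, minute 95 to minute 120.
That is 4 disjoint pieces.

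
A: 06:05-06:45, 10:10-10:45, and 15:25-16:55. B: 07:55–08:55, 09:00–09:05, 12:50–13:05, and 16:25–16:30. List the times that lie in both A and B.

16:25-16:30

06:05-06:45 falls entirely outside B.
10:10-10:45 falls entirely outside B.
15:25-16:55 overlaps B on 16:25-16:30.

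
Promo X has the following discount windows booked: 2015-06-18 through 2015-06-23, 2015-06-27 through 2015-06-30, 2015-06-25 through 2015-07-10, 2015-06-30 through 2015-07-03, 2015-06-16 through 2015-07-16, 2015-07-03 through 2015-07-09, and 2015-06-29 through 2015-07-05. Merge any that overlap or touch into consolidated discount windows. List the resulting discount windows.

2015-06-16 through 2015-07-16

Sort by start: 2015-06-16 through 2015-07-16, 2015-06-18 through 2015-06-23, 2015-06-25 through 2015-07-10, 2015-06-27 through 2015-06-30, 2015-06-29 through 2015-07-05, 2015-06-30 through 2015-07-03, 2015-07-03 through 2015-07-09.
2015-06-18 through 2015-06-23 overlaps/touches 2015-06-16 through 2015-07-16 → extend to 2015-06-16 through 2015-07-16.
2015-06-25 through 2015-07-10 overlaps/touches 2015-06-16 through 2015-07-16 → extend to 2015-06-16 through 2015-07-16.
2015-06-27 through 2015-06-30 overlaps/touches 2015-06-16 through 2015-07-16 → extend to 2015-06-16 through 2015-07-16.
2015-06-29 through 2015-07-05 overlaps/touches 2015-06-16 through 2015-07-16 → extend to 2015-06-16 through 2015-07-16.
2015-06-30 through 2015-07-03 overlaps/touches 2015-06-16 through 2015-07-16 → extend to 2015-06-16 through 2015-07-16.
2015-07-03 through 2015-07-09 overlaps/touches 2015-06-16 through 2015-07-16 → extend to 2015-06-16 through 2015-07-16.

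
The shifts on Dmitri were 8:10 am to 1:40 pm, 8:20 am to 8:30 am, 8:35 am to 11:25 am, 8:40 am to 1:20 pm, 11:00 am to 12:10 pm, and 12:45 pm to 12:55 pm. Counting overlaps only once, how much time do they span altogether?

Merged: 8:10 am–1:40 pm.
Length: 5 h 30 min.

5 h 30 min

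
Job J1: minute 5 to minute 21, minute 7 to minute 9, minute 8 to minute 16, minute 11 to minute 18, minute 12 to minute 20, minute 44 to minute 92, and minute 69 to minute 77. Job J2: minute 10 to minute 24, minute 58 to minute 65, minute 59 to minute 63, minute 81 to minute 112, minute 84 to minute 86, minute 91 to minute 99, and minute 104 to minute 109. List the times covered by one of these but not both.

minute 5 to minute 10, minute 21 to minute 24, minute 44 to minute 58, minute 65 to minute 81, minute 92 to minute 112

Merge the first list: minute 5 to minute 21, minute 44 to minute 92.
Merge the second list: minute 10 to minute 24, minute 58 to minute 65, minute 81 to minute 112.
Only in the first: minute 5 to minute 10, minute 44 to minute 58, minute 65 to minute 81.
Only in the second: minute 21 to minute 24, minute 92 to minute 112.
Together these are the periods covered by exactly one.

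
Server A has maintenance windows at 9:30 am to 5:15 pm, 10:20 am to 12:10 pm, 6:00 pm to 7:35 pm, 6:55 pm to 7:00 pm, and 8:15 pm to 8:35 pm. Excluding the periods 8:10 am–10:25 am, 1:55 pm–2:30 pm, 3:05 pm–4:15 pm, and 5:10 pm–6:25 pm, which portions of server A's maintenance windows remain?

Merge the first list: 9:30 am–5:15 pm, 6:00 pm–7:35 pm, 8:15 pm–8:35 pm.
9:30 am–5:15 pm minus B → 10:25 am–1:55 pm, 2:30 pm–3:05 pm, 4:15 pm–5:10 pm.
6:00 pm–7:35 pm minus B → 6:25 pm–7:35 pm.
8:15 pm–8:35 pm: no B overlap → unchanged.

10:25 am–1:55 pm, 2:30 pm–3:05 pm, 4:15 pm–5:10 pm, 6:25 pm–7:35 pm, 8:15 pm–8:35 pm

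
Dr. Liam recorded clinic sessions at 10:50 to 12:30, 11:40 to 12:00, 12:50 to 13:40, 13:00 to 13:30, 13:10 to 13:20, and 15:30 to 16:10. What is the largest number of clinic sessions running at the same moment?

At 13:10, 3 of the intervals are simultaneously active.
No point has more.

3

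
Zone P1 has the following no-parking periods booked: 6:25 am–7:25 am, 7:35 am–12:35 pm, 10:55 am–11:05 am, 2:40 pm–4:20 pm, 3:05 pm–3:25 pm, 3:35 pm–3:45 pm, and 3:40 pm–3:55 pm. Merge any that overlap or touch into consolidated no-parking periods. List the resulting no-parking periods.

6:25 am-7:25 am, 7:35 am-12:35 pm, 2:40 pm-4:20 pm

7:35 am-12:35 pm is disjoint → start new block.
10:55 am-11:05 am overlaps/touches 7:35 am-12:35 pm → extend to 7:35 am-12:35 pm.
2:40 pm-4:20 pm is disjoint → start new block.
3:05 pm-3:25 pm overlaps/touches 2:40 pm-4:20 pm → extend to 2:40 pm-4:20 pm.
3:35 pm-3:45 pm overlaps/touches 2:40 pm-4:20 pm → extend to 2:40 pm-4:20 pm.
3:40 pm-3:55 pm overlaps/touches 2:40 pm-4:20 pm → extend to 2:40 pm-4:20 pm.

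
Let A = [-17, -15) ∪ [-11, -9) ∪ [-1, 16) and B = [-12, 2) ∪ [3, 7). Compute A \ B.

[-17, -15) ∪ [2, 3) ∪ [7, 16)

[-17, -15) is untouched.
[-11, -9) lies entirely inside B → drops out.
[-1, 16) with B removed leaves [2, 3), [7, 16).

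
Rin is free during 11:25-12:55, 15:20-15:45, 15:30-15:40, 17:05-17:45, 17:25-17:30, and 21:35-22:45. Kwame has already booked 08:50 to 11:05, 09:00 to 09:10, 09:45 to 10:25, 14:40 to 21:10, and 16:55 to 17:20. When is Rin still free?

11:25–12:55, 21:35–22:45

A, merged: 11:25–12:55, 15:20–15:45, 17:05–17:45, 21:35–22:45.
B, merged: 08:50–11:05, 14:40–21:10.
11:25–12:55: no B overlap → unchanged.
15:20–15:45: fully covered by B → removed.
17:05–17:45: fully covered by B → removed.
21:35–22:45: no B overlap → unchanged.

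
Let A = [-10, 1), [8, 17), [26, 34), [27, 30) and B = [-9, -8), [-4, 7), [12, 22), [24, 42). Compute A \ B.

[-10, -9) ∪ [-8, -4) ∪ [8, 12)

A, merged: [-10, 1), [8, 17), [26, 34).
[-10, 1) \ B = [-10, -9), [-8, -4).
[8, 17) \ B = [8, 12).
[26, 34): entirely removed.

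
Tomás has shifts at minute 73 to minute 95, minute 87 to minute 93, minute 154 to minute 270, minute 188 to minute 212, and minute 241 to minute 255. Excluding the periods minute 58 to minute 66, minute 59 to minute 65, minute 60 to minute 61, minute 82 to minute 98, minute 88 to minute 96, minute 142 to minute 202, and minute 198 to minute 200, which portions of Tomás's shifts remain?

Merge the first list: minute 73 to minute 95, minute 154 to minute 270.
Merge the second list: minute 58 to minute 66, minute 82 to minute 98, minute 142 to minute 202.
minute 73 to minute 95 with B removed leaves minute 73 to minute 82.
minute 154 to minute 270 with B removed leaves minute 202 to minute 270.

minute 73 to minute 82, minute 202 to minute 270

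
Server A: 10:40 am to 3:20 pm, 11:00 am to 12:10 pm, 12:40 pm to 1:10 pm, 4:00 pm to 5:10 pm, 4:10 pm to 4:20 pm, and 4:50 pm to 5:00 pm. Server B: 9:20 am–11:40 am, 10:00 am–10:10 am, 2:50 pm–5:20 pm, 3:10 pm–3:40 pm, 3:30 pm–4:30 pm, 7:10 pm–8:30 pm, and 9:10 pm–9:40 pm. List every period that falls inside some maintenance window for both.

First set merges to 10:40 am-3:20 pm, 4:00 pm-5:10 pm.
Second set merges to 9:20 am-11:40 am, 2:50 pm-5:20 pm, 7:10 pm-8:30 pm, 9:10 pm-9:40 pm.
10:40 am-3:20 pm ∩ B → 10:40 am-11:40 am, 2:50 pm-3:20 pm.
4:00 pm-5:10 pm ∩ B → 4:00 pm-5:10 pm.

10:40 am-11:40 am, 2:50 pm-3:20 pm, 4:00 pm-5:10 pm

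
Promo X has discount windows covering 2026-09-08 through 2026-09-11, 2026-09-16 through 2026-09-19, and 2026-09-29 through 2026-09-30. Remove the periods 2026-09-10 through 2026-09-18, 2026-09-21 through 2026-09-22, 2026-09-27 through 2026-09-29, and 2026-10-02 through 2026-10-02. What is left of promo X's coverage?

2026-09-08 through 2026-09-09, 2026-09-19 through 2026-09-19, 2026-09-30 through 2026-09-30

2026-09-08 through 2026-09-11 \ B = 2026-09-08 through 2026-09-09.
2026-09-16 through 2026-09-19 \ B = 2026-09-19 through 2026-09-19.
2026-09-29 through 2026-09-30 \ B = 2026-09-30 through 2026-09-30.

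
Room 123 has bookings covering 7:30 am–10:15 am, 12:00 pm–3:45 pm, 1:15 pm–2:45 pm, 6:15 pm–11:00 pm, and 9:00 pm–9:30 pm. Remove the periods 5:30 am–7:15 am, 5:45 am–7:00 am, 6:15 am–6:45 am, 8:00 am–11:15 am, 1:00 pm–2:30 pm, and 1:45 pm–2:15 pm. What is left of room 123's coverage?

Merge the first list: 7:30 am–10:15 am, 12:00 pm–3:45 pm, 6:15 pm–11:00 pm.
Merge the second list: 5:30 am–7:15 am, 8:00 am–11:15 am, 1:00 pm–2:30 pm.
7:30 am–10:15 am \ B = 7:30 am–8:00 am.
12:00 pm–3:45 pm \ B = 12:00 pm–1:00 pm, 2:30 pm–3:45 pm.
6:15 pm–11:00 pm: nothing removed.

7:30 am–8:00 am, 12:00 pm–1:00 pm, 2:30 pm–3:45 pm, 6:15 pm–11:00 pm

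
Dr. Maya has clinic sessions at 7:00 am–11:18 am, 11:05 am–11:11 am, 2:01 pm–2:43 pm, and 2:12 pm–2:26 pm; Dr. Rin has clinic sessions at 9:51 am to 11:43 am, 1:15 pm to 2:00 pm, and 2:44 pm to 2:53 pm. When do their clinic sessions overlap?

9:51 am-11:18 am

A, merged: 7:00 am-11:18 am, 2:01 pm-2:43 pm.
7:00 am-11:18 am meets the second set on 9:51 am-11:18 am.
2:01 pm-2:43 pm: no overlap with the second set.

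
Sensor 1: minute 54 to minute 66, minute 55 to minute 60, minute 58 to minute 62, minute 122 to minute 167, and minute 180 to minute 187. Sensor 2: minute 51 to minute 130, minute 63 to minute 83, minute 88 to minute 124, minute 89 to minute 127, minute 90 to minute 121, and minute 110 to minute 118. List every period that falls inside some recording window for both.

minute 54 to minute 66, minute 122 to minute 130

Merge the first list: minute 54 to minute 66, minute 122 to minute 167, minute 180 to minute 187.
Merge the second list: minute 51 to minute 130.
minute 54 to minute 66 ∩ B → minute 54 to minute 66.
minute 122 to minute 167 ∩ B → minute 122 to minute 130.
minute 180 to minute 187 meets no B interval.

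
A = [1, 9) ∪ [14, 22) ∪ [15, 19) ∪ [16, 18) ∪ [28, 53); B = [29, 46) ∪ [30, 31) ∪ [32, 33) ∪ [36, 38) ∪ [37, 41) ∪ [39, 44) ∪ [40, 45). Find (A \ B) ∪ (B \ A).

[1, 9) ∪ [14, 22) ∪ [28, 29) ∪ [46, 53)

A, merged: [1, 9), [14, 22), [28, 53).
B, merged: [29, 46).
Only in the first: [1, 9), [14, 22), [28, 29), [46, 53).
Only in the second: none.
Together these are the periods covered by exactly one.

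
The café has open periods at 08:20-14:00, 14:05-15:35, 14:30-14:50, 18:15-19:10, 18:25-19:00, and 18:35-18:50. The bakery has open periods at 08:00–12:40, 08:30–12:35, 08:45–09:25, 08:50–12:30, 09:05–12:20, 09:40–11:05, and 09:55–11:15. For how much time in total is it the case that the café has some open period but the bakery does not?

3 h 45 min

Merge the first list: 08:20–14:00, 14:05–15:35, 18:15–19:10.
Merge the second list: 08:00–12:40.
A \ B = 12:40–14:00, 14:05–15:35, 18:15–19:10.
Total: 1 h 20 min + 1 h 30 min + 55 min = 3 h 45 min.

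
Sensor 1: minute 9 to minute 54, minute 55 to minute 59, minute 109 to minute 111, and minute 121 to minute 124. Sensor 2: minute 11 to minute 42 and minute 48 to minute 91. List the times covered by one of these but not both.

minute 9 to minute 11, minute 42 to minute 48, minute 54 to minute 55, minute 59 to minute 91, minute 109 to minute 111, minute 121 to minute 124

A \ B = minute 9 to minute 11, minute 42 to minute 48, minute 109 to minute 111, minute 121 to minute 124.
B \ A = minute 54 to minute 55, minute 59 to minute 91.
Union of the two gives the symmetric difference.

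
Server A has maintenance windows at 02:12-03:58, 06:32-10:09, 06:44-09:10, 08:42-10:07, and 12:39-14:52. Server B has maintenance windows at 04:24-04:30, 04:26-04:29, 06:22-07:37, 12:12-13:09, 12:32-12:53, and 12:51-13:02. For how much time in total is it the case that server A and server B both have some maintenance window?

A, merged: 02:12-03:58, 06:32-10:09, 12:39-14:52.
B, merged: 04:24-04:30, 06:22-07:37, 12:12-13:09.
A ∩ B = 06:32-07:37, 12:39-13:09.
Total: 1 h 5 min + 30 min = 1 h 35 min.

1 h 35 min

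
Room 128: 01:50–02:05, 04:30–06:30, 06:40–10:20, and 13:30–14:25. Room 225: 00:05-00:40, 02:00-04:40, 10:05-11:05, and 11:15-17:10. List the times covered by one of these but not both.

A \ B = 01:50-02:00, 04:40-06:30, 06:40-10:05.
B \ A = 00:05-00:40, 02:05-04:30, 10:20-11:05, 11:15-13:30, 14:25-17:10.
Union of the two gives the symmetric difference.

00:05-00:40, 01:50-02:00, 02:05-04:30, 04:40-06:30, 06:40-10:05, 10:20-11:05, 11:15-13:30, 14:25-17:10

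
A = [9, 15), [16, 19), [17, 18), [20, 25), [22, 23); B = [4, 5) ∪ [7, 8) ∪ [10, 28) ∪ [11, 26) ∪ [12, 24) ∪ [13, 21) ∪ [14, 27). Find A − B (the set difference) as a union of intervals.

[9, 10)

Merge the first list: [9, 15), [16, 19), [20, 25).
Merge the second list: [4, 5), [7, 8), [10, 28).
[9, 15) minus B → [9, 10).
[16, 19): fully covered by B → removed.
[20, 25): fully covered by B → removed.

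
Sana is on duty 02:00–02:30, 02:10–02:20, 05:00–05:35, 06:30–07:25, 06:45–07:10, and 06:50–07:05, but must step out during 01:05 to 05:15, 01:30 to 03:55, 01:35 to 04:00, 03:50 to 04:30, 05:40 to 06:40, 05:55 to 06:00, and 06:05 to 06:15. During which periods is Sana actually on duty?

Merge the first list: 02:00-02:30, 05:00-05:35, 06:30-07:25.
Merge the second list: 01:05-05:15, 05:40-06:40.
02:00-02:30: entirely removed.
05:00-05:35 \ B = 05:15-05:35.
06:30-07:25 \ B = 06:40-07:25.

05:15-05:35, 06:40-07:25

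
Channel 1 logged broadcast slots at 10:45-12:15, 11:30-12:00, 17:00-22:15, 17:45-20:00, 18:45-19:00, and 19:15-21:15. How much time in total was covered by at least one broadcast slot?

6 h 45 min

Merged: 10:45-12:15, 17:00-22:15.
Lengths: 1 h 30 min + 5 h 15 min = 6 h 45 min.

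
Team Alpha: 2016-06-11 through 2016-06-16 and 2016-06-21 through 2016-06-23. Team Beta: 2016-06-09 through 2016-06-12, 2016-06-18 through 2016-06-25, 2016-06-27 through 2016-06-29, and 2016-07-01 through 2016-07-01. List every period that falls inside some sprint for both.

2016-06-11 through 2016-06-16 ∩ B → 2016-06-11 through 2016-06-12.
2016-06-21 through 2016-06-23 ∩ B → 2016-06-21 through 2016-06-23.

2016-06-11 through 2016-06-12, 2016-06-21 through 2016-06-23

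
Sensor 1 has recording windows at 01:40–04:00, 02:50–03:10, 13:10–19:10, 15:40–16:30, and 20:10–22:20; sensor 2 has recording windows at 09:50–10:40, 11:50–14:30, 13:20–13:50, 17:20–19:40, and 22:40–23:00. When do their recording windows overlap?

A, merged: 01:40–04:00, 13:10–19:10, 20:10–22:20.
B, merged: 09:50–10:40, 11:50–14:30, 17:20–19:40, 22:40–23:00.
01:40–04:00: no overlap with the second set.
13:10–19:10 meets the second set on 13:10–14:30, 17:20–19:10.
20:10–22:20: no overlap with the second set.

13:10–14:30, 17:20–19:10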